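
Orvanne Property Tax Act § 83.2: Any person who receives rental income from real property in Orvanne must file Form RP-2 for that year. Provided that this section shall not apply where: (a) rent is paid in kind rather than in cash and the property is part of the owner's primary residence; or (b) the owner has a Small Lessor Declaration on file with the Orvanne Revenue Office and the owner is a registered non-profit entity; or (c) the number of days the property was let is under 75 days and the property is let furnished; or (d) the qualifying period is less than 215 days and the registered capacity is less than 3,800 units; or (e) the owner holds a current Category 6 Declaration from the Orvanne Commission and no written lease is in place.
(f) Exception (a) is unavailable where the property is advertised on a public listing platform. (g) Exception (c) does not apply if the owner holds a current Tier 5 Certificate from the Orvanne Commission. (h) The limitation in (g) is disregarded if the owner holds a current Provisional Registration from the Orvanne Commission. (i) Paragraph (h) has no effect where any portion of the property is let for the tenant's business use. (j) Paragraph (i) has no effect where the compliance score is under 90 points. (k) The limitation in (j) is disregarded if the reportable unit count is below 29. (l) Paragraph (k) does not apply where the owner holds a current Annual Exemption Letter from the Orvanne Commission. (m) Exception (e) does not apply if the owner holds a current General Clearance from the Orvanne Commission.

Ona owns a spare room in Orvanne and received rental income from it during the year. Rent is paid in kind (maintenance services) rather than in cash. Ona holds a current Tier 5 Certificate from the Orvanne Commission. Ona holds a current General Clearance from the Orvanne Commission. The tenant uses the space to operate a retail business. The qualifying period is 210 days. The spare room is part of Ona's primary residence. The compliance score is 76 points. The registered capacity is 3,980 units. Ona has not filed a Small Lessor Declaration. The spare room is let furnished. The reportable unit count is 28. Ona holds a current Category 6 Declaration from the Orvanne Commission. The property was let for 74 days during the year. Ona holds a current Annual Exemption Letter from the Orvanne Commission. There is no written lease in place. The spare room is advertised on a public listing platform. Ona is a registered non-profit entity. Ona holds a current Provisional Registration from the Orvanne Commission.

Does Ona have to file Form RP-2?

All of (a)'s requirements are met (rent is paid in kind; the spare room is part of the primary residence). But: (f) operates against (a): the property is publicly advertised. So (a) is unavailable.
Exception (b) requires that the owner has a Small Lessor Declaration on file with the Orvanne Revenue Office; but no Small Lessor Declaration is on file, so (b) is unavailable.
Exception (c): the number of days the property was let is 74 days, under the 75 days limit; the property is let furnished — every condition holds. Under paragraphs (g)–(l): (g) would limit (c) — a current Tier 5 Certificate is held — but (h) sets (g) aside: (h) is engaged — a current Provisional Registration is held. (i) would limit (h) — the space is let for business use — but (j) sets (i) aside: (j) operates against (i): the compliance score is 76 points, under the 90 points limit. (k) would limit (j) — the reportable unit count is 28, below the 29 limit — but (l) sets (k) aside: (l) operates against (k): a current Annual Exemption Letter is held. (c) remains available.
Exception (d) requires that the registered capacity is less than 3,800 units; but the registered capacity is 3,980 units, not less than 3,800 units, so (d) is unavailable.
All of (e)'s requirements are met (a current Category 6 Declaration is held; there is no written lease). Turning to paragraph (m): (m) applies — a current General Clearance is held. Exception (e) does not apply.

No — exception (c) applies; Ona is not required to file Form RP-2.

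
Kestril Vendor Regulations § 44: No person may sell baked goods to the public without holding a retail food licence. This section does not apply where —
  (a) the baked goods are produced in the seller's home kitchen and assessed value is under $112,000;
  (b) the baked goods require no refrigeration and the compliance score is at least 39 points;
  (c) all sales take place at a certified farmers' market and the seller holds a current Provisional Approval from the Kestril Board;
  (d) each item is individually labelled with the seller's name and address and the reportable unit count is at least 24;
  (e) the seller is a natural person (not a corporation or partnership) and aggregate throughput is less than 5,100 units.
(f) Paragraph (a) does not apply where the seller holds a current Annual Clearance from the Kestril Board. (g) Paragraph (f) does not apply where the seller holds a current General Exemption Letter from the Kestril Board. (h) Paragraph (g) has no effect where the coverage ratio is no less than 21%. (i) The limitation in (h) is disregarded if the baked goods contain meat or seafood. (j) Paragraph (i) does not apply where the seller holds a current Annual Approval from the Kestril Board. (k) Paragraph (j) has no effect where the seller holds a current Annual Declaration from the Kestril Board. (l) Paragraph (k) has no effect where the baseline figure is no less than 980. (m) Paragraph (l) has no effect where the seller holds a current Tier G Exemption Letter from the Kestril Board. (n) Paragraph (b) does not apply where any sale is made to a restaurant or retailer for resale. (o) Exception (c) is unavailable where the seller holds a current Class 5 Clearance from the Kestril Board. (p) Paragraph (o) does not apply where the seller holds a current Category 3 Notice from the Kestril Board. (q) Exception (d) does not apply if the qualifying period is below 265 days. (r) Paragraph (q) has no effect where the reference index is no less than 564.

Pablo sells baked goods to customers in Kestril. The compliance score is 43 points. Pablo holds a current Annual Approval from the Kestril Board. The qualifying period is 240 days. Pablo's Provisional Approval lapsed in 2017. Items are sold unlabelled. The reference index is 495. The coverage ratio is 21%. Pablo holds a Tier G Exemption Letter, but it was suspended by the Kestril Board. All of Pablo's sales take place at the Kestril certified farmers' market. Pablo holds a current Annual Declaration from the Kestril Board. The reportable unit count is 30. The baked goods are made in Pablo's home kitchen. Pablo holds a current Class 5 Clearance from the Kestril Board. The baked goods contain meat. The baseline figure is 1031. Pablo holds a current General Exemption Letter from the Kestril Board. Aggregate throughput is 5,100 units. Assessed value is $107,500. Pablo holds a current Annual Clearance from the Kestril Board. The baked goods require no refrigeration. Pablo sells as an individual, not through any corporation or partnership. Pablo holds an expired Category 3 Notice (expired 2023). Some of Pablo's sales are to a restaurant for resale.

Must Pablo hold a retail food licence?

Yes — Pablo must hold a retail food licence.

Exception (a)'s conditions are all satisfied: the baked goods are home-kitchen produced; assessed value is $107,500, under the $112,000 limit. However, paragraphs (f)–(m) must be considered: (f) operates against (a): a current Annual Clearance is held. (g) would limit (f) — a current General Exemption Letter is held — but (h) sets (g) aside: (h) is triggered — the coverage ratio is 21%, meeting the 21% threshold. (i) would limit (h) — the baked goods contain meat — but (j) sets (i) aside: (j) operates — a current Annual Approval is held. (k) would limit (j) — a current Annual Declaration is held — but (l) sets (k) aside: (l) operates against (k): the baseline figure is 1,031, meeting the 980 threshold. (m), which would lift (l), is not triggered — no current Tier G Exemption Letter is held. (a) is therefore removed.
Exception (b) is satisfied on its face — the baked goods are shelf-stable; the compliance score is 43 points, meeting the 39 points threshold. But: (n) operates against (b): some sales are to a restaurant for resale. (b) is therefore removed.
Exception (c) fails — no current Provisional Approval is held.
Exception (d) does not apply: items are sold unlabelled.
Exception (e) fails — aggregate throughput is 5,100 units, not less than 5,100 units.
No exception is made out. Pablo falls within the general rule.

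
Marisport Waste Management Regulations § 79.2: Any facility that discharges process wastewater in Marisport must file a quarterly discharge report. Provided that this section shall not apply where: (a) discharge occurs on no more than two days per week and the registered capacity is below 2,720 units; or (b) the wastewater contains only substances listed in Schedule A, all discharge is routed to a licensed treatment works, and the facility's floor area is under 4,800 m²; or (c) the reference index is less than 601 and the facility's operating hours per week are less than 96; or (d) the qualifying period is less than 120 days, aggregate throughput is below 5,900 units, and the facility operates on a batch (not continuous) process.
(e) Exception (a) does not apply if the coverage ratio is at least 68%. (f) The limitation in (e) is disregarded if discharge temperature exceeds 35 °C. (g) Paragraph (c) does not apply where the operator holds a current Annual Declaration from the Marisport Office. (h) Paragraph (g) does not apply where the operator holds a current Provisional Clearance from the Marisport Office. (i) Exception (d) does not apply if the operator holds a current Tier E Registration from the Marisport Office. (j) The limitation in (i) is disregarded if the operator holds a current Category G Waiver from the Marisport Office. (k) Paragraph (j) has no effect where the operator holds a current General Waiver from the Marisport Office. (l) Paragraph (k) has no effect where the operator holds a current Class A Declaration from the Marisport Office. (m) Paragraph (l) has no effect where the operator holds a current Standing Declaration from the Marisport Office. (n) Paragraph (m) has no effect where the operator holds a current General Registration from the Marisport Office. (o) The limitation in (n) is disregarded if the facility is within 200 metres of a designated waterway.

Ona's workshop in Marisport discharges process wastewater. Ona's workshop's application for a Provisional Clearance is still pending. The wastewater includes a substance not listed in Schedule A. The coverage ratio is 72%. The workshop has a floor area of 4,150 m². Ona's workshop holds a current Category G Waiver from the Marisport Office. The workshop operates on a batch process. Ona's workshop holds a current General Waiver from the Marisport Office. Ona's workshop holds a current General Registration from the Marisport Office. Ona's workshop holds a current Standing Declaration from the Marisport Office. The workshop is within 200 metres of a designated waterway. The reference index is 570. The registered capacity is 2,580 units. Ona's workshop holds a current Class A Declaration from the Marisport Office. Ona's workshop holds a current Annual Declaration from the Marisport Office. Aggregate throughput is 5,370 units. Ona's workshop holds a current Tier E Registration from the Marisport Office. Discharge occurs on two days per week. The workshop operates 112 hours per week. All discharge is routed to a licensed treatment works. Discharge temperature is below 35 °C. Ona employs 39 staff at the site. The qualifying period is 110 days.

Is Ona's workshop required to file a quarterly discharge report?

Exception (a)'s conditions are all satisfied: discharge occurs on no more than two days per week; the registered capacity is 2,580 units, below the 2,720 units limit. However, paragraphs (e)–(f) must be considered: (e) operates against (a): the coverage ratio is 72%, meeting the 68% threshold. (f) is not triggered (discharge temperature is below 35 °C), so (e) stands. Exception (a) does not apply.
Exception (b) does not apply: the wastewater includes a non-Schedule-A substance.
Exception (c) requires that the facility's operating hours per week are less than 96; but the facility's operating hours per week are 112, not less than 96, so (c) is unavailable.
Exception (d) is satisfied on its face — the qualifying period is 110 days, less than the 120 days limit; aggregate throughput is 5,370 units, below the 5,900 units limit; the facility operates on a batch process. However, paragraphs (i)–(o) must be considered: (i) applies — a current Tier E Registration is held. (j) is triggered (a current Category G Waiver is held), but is set aside by (k): (k) operates against (j): a current General Waiver is held. (l) would limit (k) — a current Class A Declaration is held — but (m) sets (l) aside: (m) operates — a current Standing Declaration is held. (n) is triggered (a current General Registration is held), but is overridden by (o): (o) is triggered — the workshop is within 200 m of a designated waterway. Exception (d) does not apply.
Every exception is unavailable, so the rule governs.

Yes — Ona's workshop must file a quarterly discharge report.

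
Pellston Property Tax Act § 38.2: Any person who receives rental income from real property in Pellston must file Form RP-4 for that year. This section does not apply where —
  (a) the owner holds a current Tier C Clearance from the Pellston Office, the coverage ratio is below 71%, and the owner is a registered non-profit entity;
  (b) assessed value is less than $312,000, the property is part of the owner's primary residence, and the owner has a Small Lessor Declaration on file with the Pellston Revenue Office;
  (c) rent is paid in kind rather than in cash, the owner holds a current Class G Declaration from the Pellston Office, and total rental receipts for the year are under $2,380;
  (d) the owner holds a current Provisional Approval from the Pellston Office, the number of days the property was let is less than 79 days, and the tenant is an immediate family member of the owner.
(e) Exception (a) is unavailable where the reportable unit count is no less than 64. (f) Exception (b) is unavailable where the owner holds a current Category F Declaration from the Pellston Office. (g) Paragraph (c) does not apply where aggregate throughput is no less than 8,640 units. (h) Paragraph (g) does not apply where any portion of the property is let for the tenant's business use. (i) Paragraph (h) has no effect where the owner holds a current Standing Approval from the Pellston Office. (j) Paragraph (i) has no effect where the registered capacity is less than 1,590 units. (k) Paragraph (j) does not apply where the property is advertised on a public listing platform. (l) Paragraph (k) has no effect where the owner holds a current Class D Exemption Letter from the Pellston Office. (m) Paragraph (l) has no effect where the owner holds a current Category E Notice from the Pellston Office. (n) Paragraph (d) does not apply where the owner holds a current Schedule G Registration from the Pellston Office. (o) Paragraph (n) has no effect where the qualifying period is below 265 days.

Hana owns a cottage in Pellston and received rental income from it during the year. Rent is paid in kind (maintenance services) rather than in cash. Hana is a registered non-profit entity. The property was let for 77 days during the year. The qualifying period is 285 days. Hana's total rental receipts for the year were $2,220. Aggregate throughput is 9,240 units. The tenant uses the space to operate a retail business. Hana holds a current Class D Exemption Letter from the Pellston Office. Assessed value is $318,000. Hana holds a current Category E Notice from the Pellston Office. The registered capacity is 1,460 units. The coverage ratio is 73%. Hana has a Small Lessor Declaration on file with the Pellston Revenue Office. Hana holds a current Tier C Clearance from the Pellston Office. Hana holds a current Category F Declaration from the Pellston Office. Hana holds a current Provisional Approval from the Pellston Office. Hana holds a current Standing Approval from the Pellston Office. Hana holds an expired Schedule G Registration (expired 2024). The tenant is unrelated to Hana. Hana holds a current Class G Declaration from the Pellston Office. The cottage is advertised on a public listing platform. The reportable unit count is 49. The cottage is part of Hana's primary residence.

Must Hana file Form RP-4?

Yes — Hana must file Form RP-4.

Exception (a) requires that the coverage ratio is below 71%; but the coverage ratio is 73%, not below 71%, so (a) is unavailable.
Exception (b) requires that assessed value is less than $312,000; but assessed value is $318,000, not less than $312,000, so (b) is unavailable.
All of (c)'s requirements are met (rent is paid in kind; a current Class G Declaration is held; total rental receipts for the year are $2,220, under the $2,380 limit). But: (g) operates against (c): aggregate throughput is 9,240 units, meeting the 8,640 units threshold. (h) applies (the space is let for business use), but is displaced by (i): (i) operates against (h): a current Standing Approval is held. (j) is engaged (the registered capacity is 1,460 units, less than the 1,590 units limit), but is itself disapplied by (k): (k) applies — the property is publicly advertised. (l) is triggered (a current Class D Exemption Letter is held), but is itself disapplied by (m): (m) applies — a current Category E Notice is held. So (c) is unavailable.
Exception (d) fails — the tenant is unrelated to the owner.
Every exception is unavailable, so the rule governs.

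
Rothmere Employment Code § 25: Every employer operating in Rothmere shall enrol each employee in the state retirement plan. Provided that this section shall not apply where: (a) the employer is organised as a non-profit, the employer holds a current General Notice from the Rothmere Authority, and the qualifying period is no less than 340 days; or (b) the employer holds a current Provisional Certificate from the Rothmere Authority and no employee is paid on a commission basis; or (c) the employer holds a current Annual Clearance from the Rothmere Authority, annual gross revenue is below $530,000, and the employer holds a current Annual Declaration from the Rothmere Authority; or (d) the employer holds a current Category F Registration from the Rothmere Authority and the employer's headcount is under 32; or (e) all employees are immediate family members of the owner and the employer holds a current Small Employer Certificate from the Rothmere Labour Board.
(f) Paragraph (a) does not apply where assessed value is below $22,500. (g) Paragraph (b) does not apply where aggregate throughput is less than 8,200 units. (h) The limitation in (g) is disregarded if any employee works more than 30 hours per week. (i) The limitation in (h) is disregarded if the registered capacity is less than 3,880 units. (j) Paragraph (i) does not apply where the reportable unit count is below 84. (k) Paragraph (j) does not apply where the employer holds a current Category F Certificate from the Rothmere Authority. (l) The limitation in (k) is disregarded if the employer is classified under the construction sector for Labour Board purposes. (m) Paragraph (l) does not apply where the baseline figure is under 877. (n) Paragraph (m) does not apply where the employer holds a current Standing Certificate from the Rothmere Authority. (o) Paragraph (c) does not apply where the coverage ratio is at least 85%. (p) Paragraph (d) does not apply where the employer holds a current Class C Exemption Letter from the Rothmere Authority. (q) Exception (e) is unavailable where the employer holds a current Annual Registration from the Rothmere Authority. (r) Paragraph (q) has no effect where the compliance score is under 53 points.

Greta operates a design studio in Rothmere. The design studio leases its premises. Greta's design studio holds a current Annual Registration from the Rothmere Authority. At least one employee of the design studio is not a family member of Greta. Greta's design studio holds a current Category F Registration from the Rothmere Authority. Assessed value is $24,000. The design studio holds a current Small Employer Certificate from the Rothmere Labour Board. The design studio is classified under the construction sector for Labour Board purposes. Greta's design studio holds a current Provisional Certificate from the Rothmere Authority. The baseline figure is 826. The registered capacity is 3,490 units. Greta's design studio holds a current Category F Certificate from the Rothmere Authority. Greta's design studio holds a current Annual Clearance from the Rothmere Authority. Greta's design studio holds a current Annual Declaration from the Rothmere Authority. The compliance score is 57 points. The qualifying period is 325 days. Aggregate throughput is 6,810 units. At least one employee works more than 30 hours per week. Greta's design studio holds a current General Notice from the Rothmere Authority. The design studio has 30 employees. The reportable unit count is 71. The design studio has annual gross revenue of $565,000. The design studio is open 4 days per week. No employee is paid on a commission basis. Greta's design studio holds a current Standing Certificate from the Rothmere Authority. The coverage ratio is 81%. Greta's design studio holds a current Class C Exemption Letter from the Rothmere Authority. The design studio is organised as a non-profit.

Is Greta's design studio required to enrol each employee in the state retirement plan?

Exception (a) does not apply: the qualifying period is 325 days, short of 340 days.
Exception (b): a current Provisional Certificate is held; no employee is paid on commission — every condition holds. Applying paragraphs (g)–(n): (g) would limit (b) — aggregate throughput is 6,810 units, less than the 8,200 units limit — but (h) sets (g) aside: (h) operates against (g): at least one employee exceeds 30 hours/week. (i) would limit (h) — the registered capacity is 3,490 units, less than the 3,880 units limit — but (j) sets (i) aside: (j) is engaged — the reportable unit count is 71, below the 84 limit. (k) would limit (j) — a current Category F Certificate is held — but (l) sets (k) aside: (l) operates against (k): the design studio is classified under the construction sector. (m) is engaged (the baseline figure is 826, under the 877 limit), but is itself disapplied by (n): (n) operates against (m): a current Standing Certificate is held. (b) remains available.
Exception (c) does not apply: annual gross revenue is $565,000, not below $530,000.
Exception (d): a current Category F Registration is held; the employer's headcount is 30, under the 32 limit — every condition holds. But: (p) is engaged — a current Class C Exemption Letter is held. Exception (d) does not apply.
Exception (e) does not apply: at least one employee is not a family member.

No — exception (b) applies; Greta's design studio is not required to enrol each employee in the state retirement plan.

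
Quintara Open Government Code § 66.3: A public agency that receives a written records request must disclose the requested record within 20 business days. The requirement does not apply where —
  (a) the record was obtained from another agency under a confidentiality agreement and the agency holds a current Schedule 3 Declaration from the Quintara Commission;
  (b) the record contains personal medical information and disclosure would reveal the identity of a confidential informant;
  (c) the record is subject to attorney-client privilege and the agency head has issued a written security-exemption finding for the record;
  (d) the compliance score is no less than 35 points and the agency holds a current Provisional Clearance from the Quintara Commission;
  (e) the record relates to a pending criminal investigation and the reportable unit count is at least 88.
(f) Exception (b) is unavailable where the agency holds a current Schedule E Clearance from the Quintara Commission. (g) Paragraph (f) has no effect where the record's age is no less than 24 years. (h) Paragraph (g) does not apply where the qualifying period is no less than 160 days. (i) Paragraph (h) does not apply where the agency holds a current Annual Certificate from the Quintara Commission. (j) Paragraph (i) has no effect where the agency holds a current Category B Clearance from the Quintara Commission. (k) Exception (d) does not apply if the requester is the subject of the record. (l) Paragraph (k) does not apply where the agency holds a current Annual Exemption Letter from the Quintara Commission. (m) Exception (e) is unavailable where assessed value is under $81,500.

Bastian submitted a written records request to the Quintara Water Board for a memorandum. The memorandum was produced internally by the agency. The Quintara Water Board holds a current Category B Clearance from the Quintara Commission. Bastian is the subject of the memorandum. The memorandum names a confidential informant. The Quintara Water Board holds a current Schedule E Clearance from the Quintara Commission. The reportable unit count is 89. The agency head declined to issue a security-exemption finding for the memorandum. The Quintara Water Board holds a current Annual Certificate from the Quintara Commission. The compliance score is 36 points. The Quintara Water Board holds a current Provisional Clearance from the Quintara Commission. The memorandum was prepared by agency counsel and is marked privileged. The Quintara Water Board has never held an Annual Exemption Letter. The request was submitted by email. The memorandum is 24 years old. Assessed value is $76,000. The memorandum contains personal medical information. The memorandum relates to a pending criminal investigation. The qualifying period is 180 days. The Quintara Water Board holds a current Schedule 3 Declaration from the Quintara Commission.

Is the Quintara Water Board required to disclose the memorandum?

Yes — the Quintara Water Board must disclose the memorandum.

Exception (a) requires that the record was obtained from another agency under a confidentiality agreement; but the memorandum was produced internally, so (a) is unavailable.
All of (b)'s requirements are met (the memorandum contains personal medical information; the memorandum names a confidential informant). But: (f) operates against (b): a current Schedule E Clearance is held. (g) is engaged (the record's age is 24 years, meeting the 24 years threshold), but is set aside by (h): (h) operates — the qualifying period is 180 days, meeting the 160 days threshold. (i) applies (a current Annual Certificate is held), but is set aside by (j): (j) operates against (i): a current Category B Clearance is held. (b) is therefore removed.
Exception (c) fails — the agency head declined to issue a security-exemption finding.
Exception (d): the compliance score is 36 points, meeting the 35 points threshold; a current Provisional Clearance is held — every condition holds. But: (k) operates against (d): Bastian is the subject of the memorandum. (l) is not triggered (no current Annual Exemption Letter is held), so (k) stands. So (d) is unavailable.
Exception (e)'s conditions are all satisfied: the memorandum relates to a pending investigation; the reportable unit count is 89, meeting the 88 threshold. But applying paragraph (m): (m) applies — assessed value is $76,000, under the $81,500 limit. Exception (e) does not apply.
No exception is made out. the Quintara Water Board falls within the general rule.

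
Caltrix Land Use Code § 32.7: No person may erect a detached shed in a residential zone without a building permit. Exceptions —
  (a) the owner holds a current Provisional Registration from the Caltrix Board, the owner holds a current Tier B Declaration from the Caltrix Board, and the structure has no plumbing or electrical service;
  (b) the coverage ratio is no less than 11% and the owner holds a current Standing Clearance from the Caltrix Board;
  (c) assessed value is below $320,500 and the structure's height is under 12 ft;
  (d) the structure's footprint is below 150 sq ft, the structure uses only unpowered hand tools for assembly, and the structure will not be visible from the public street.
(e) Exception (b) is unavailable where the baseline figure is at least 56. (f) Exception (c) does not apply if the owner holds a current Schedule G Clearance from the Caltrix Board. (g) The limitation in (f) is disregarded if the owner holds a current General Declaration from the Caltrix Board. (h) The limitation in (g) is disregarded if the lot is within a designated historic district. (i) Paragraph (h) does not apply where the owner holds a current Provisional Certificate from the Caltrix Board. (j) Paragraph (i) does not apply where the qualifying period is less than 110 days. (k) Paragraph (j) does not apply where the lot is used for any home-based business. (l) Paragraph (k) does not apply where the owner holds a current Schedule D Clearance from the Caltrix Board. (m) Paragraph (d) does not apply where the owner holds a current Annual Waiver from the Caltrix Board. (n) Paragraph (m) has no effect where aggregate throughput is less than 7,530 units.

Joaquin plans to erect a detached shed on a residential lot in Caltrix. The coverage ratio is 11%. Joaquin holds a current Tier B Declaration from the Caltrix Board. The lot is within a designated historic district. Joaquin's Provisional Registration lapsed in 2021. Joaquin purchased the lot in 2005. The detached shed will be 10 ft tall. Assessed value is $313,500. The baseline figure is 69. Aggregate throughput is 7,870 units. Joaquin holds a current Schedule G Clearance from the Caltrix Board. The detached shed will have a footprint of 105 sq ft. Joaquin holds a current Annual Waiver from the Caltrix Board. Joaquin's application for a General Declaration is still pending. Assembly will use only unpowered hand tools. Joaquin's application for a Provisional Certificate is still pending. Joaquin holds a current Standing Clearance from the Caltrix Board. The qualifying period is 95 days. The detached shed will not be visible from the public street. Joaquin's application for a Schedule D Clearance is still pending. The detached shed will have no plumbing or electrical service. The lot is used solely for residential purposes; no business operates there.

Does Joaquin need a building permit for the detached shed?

Exception (a) fails — there is no Provisional Registration in force.
Exception (b): the coverage ratio is 11%, meeting the 11% threshold; a current Standing Clearance is held — every condition holds. Turning to paragraph (e): (e) operates against (b): the baseline figure is 69, meeting the 56 threshold. (b) is therefore removed.
Exception (c) is satisfied on its face — assessed value is $313,500, below the $320,500 limit; the structure's height is 10 ft, under the 12 ft limit. But applying paragraphs (f)–(l): (f) is engaged — a current Schedule G Clearance is held. (g) is not triggered (there is no General Declaration in force), so (f) stands. Exception (c) does not apply.
Exception (d): the structure's footprint is 105 sq ft, below the 150 sq ft limit; assembly uses only hand tools; the structure will not be visible from the street — every condition holds. But applying paragraphs (m)–(n): (m) operates against (d): a current Annual Waiver is held. (n) is not engaged (aggregate throughput is 7,870 units, not less than 7,530 units), so (m) stands. Exception (d) does not apply.
None of the exceptions is available; § 32.7 applies in full.

Yes — Joaquin must obtain a building permit.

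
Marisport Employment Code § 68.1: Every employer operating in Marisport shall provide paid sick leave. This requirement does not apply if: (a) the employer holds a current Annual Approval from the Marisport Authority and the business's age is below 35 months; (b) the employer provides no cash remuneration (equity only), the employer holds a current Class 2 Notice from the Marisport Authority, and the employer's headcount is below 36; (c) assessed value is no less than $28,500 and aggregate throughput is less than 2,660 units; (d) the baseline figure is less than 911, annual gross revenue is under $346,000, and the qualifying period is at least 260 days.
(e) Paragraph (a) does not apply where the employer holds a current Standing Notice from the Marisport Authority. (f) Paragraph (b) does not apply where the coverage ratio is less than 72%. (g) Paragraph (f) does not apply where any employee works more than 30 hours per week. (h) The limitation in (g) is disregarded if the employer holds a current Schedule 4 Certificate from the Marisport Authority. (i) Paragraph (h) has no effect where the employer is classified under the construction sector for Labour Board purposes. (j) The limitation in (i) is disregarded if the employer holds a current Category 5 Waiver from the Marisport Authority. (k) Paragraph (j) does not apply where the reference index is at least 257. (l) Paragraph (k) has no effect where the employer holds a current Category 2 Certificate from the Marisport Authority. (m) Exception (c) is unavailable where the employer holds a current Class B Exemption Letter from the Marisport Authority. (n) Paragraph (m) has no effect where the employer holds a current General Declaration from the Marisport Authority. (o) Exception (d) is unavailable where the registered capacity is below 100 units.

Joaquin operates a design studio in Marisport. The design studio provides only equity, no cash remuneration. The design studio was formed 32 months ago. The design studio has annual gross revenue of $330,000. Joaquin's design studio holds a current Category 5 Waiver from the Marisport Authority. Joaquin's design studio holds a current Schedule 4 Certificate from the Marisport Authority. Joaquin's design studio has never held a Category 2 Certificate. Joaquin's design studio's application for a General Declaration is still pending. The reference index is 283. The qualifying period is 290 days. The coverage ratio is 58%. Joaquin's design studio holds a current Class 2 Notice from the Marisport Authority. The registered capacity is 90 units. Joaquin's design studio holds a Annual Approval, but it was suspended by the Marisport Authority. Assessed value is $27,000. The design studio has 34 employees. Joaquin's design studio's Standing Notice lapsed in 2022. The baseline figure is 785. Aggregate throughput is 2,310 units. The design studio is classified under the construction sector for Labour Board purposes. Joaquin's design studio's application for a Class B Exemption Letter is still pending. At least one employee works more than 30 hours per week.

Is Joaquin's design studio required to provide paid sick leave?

Exception (a) requires that the employer holds a current Annual Approval from the Marisport Authority; but the Annual Approval is not current, so (a) is unavailable.
All of (b)'s requirements are met (remuneration is equity-only; a current Class 2 Notice is held; the employer's headcount is 34, below the 36 limit). As to paragraphs (f)–(l): (f) would limit (b) — the coverage ratio is 58%, less than the 72% limit — but (g) sets (f) aside: (g) operates against (f): at least one employee exceeds 30 hours/week. (h) would limit (g) — a current Schedule 4 Certificate is held — but (i) sets (h) aside: (i) is triggered — the design studio is classified under the construction sector. (j) is engaged (a current Category 5 Waiver is held), but is overridden by (k): (k) operates against (j): the reference index is 283, meeting the 257 threshold. (l), which would lift (k), is not engaged — there is no Category 2 Certificate in force. Exception (b) stands.
Exception (c) does not apply: assessed value is $27,000, short of $28,500.
Exception (d): the baseline figure is 785, less than the 911 limit; annual gross revenue is $330,000, under the $346,000 limit; the qualifying period is 290 days, meeting the 260 days threshold — every condition holds. Turning to paragraph (o): (o) operates — the registered capacity is 90 units, below the 100 units limit. Exception (d) does not apply.

No — exception (b) applies; Joaquin's design studio is not required to provide paid sick leave.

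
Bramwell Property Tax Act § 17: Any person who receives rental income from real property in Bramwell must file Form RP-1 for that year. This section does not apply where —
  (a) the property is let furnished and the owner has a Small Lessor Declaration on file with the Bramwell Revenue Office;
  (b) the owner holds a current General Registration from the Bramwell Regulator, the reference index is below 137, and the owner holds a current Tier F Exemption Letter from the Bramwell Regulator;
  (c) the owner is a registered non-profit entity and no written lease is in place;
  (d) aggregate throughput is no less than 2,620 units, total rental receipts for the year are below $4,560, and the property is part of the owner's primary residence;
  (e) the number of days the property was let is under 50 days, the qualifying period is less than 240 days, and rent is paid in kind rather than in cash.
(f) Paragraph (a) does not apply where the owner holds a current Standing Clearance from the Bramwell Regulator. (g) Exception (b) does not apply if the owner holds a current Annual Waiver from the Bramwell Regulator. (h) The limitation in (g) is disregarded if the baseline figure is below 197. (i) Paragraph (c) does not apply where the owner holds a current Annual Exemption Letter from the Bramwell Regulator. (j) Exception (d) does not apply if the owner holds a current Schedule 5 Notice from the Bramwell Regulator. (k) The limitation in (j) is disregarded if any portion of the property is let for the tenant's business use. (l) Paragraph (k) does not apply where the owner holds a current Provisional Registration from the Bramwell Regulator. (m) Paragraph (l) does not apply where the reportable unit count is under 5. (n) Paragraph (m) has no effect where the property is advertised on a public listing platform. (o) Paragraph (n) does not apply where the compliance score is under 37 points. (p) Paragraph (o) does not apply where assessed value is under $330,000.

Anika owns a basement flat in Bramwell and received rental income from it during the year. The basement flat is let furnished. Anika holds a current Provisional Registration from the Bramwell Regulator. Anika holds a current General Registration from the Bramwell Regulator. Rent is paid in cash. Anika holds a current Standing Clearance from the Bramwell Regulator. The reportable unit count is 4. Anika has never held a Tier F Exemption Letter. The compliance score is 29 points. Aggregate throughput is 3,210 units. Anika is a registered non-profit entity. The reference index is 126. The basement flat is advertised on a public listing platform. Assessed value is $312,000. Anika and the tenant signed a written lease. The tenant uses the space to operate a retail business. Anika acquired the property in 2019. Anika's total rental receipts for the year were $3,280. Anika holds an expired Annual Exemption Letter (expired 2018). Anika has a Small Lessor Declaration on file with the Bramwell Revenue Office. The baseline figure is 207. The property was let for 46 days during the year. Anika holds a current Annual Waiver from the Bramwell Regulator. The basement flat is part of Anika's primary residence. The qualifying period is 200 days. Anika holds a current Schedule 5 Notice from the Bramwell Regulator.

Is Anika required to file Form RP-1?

Exception (a) is satisfied on its face — the property is let furnished; a Small Lessor Declaration is on file. But applying paragraph (f): (f) applies — a current Standing Clearance is held. Exception (a) does not apply.
Exception (b) requires that the owner holds a current Tier F Exemption Letter from the Bramwell Regulator; but the Tier F Exemption Letter is not current, so (b) is unavailable.
Exception (c) requires that no written lease is in place; but a written lease is in place, so (c) is unavailable.
Exception (d)'s conditions are all satisfied: aggregate throughput is 3,210 units, meeting the 2,620 units threshold; total rental receipts for the year are $3,280, below the $4,560 limit; the basement flat is part of the primary residence. Turning to paragraphs (j)–(p): (j) operates against (d): a current Schedule 5 Notice is held. (k) operates (the space is let for business use), but yields to (l): (l) operates against (k): a current Provisional Registration is held. (m) applies (the reportable unit count is 4, under the 5 limit), but yields to (n): (n) operates against (m): the property is publicly advertised. (o) applies (the compliance score is 29 points, under the 37 points limit), but is itself disapplied by (p): (p) operates against (o): assessed value is $312,000, under the $330,000 limit. (d) is therefore removed.
Exception (e) does not apply: rent is paid in cash.
Every exception is unavailable, so the rule governs.

Yes — Anika must file Form RP-1.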